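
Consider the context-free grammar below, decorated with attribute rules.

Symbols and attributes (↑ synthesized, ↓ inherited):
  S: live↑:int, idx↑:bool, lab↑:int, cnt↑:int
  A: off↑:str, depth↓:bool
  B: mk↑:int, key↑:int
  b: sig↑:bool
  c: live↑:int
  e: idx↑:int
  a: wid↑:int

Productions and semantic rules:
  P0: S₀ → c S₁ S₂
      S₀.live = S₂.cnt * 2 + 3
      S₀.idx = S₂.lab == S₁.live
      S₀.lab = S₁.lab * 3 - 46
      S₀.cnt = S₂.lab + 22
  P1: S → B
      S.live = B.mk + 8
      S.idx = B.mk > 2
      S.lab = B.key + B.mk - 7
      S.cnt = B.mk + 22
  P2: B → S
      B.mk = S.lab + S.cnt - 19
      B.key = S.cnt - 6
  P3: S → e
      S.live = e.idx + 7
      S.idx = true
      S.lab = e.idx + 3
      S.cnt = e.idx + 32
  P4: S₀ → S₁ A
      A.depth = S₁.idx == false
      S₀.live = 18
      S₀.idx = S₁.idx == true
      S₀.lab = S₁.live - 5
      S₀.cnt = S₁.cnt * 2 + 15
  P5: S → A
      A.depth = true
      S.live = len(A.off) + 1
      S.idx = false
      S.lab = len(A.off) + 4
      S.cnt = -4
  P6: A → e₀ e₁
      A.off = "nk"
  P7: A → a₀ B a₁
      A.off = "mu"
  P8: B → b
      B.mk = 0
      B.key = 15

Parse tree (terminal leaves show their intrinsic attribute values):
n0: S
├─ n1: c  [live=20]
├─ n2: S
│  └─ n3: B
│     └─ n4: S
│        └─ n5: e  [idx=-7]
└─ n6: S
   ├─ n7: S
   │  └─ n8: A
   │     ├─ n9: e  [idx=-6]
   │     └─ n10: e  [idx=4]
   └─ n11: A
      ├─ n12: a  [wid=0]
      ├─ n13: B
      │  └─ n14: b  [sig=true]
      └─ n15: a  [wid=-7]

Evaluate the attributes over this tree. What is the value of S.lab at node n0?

1. n1.live = 20  [terminal]
2. n5.idx = -7  [terminal]
3. n4.live = 0  [e.idx + 7]
4. n4.idx = true  [true]
5. n4.lab = -4  [e.idx + 3]
6. n4.cnt = 25  [e.idx + 32]
7. n3.mk = 2  [S.lab + S.cnt - 19]
8. n3.key = 19  [S.cnt - 6]
9. n2.live = 10  [B.mk + 8]
10. n2.idx = false  [B.mk > 2]
11. n2.lab = 14  [B.key + B.mk - 7]
12. n2.cnt = 24  [B.mk + 22]
13. n8.depth = true  [true]
14. n9.idx = -6  [terminal]
15. n10.idx = 4  [terminal]
16. n8.off = "nk"  ["nk"]
17. n7.live = 3  [len(A.off) + 1]
18. n7.idx = false  [false]
19. n7.lab = 6  [len(A.off) + 4]
20. n7.cnt = -4  [-4]
21. n11.depth = true  [S₁.idx == false]
22. n12.wid = 0  [terminal]
23. n14.sig = true  [terminal]
24. n13.mk = 0  [0]
25. n13.key = 15  [15]
26. n15.wid = -7  [terminal]
27. n11.off = "mu"  ["mu"]
28. n6.live = 18  [18]
29. n6.idx = false  [S₁.idx == true]
30. n6.lab = -2  [S₁.live - 5]
31. n6.cnt = 7  [S₁.cnt * 2 + 15]
32. n0.live = 17  [S₂.cnt * 2 + 3]
33. n0.idx = false  [S₂.lab == S₁.live]
34. n0.lab = -4  [S₁.lab * 3 - 46]
35. n0.cnt = 20  [S₂.lab + 22]

-4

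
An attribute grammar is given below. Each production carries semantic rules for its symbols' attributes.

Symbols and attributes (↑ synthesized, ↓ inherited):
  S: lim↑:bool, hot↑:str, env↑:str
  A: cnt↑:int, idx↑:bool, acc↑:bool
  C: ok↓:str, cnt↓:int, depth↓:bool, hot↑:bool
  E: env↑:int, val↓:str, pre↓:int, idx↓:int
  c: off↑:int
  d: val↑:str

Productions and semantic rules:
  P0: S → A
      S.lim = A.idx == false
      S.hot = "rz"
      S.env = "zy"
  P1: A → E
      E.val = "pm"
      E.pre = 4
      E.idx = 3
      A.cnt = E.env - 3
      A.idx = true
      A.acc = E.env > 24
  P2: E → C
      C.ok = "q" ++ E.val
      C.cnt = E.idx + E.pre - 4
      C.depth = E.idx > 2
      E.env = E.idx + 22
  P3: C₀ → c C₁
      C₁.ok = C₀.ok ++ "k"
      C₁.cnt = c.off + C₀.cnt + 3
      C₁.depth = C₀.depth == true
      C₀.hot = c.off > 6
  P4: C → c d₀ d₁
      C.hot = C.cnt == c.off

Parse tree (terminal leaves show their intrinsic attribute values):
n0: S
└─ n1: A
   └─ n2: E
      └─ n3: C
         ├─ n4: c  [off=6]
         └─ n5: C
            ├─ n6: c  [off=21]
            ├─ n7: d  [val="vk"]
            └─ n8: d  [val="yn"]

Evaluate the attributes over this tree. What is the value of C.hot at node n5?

false

1. n2.val = "pm"  ["pm"]
2. n2.pre = 4  [4]
3. n2.idx = 3  [3]
4. n3.ok = "qpm"  ["q" ++ E.val]
5. n3.cnt = 3  [E.idx + E.pre - 4]
6. n3.depth = true  [E.idx > 2]
7. n4.off = 6  [terminal]
8. n5.ok = "qpmk"  [C₀.ok ++ "k"]
9. n5.cnt = 12  [c.off + C₀.cnt + 3]
10. n5.depth = true  [C₀.depth == true]
11. n6.off = 21  [terminal]
12. n7.val = "vk"  [terminal]
13. n8.val = "yn"  [terminal]
14. n5.hot = false  [C.cnt == c.off]
15. n3.hot = false  [c.off > 6]
16. n2.env = 25  [E.idx + 22]
17. n1.cnt = 22  [E.env - 3]
18. n1.idx = true  [true]
19. n1.acc = true  [E.env > 24]
20. n0.lim = false  [A.idx == false]
21. n0.hot = "rz"  ["rz"]
22. n0.env = "zy"  ["zy"]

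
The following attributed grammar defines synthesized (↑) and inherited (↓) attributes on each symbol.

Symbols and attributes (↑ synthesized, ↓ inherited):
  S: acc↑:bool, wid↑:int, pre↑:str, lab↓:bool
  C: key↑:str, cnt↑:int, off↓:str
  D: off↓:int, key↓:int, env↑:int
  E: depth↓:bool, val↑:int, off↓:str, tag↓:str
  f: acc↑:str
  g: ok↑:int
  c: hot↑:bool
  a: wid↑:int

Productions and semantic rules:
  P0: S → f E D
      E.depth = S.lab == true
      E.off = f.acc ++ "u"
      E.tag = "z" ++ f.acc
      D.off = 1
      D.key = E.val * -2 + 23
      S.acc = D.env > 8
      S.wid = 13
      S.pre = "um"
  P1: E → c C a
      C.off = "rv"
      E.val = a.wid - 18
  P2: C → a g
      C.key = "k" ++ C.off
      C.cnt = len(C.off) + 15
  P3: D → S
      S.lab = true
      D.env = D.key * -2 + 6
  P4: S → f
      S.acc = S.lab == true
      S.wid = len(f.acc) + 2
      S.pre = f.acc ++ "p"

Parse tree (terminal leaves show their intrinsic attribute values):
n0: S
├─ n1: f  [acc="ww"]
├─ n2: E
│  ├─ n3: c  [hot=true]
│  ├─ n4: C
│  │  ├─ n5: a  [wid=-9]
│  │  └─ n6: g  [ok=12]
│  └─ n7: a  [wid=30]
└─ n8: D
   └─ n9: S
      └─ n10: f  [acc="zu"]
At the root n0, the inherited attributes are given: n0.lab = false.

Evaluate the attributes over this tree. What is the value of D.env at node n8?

1. n0.lab = false  [given at root]
2. n1.acc = "ww"  [terminal]
3. n2.depth = false  [S.lab == true]
4. n2.off = "wwu"  [f.acc ++ "u"]
5. n2.tag = "zww"  ["z" ++ f.acc]
6. n3.hot = true  [terminal]
7. n4.off = "rv"  ["rv"]
8. n5.wid = -9  [terminal]
9. n6.ok = 12  [terminal]
10. n4.key = "krv"  ["k" ++ C.off]
11. n4.cnt = 17  [len(C.off) + 15]
12. n7.wid = 30  [terminal]
13. n2.val = 12  [a.wid - 18]
14. n8.off = 1  [1]
15. n8.key = -1  [E.val * -2 + 23]
16. n9.lab = true  [true]
17. n10.acc = "zu"  [terminal]
18. n9.acc = true  [S.lab == true]
19. n9.wid = 4  [len(f.acc) + 2]
20. n9.pre = "zup"  [f.acc ++ "p"]
21. n8.env = 8  [D.key * -2 + 6]
22. n0.acc = false  [D.env > 8]
23. n0.wid = 13  [13]
24. n0.pre = "um"  ["um"]

8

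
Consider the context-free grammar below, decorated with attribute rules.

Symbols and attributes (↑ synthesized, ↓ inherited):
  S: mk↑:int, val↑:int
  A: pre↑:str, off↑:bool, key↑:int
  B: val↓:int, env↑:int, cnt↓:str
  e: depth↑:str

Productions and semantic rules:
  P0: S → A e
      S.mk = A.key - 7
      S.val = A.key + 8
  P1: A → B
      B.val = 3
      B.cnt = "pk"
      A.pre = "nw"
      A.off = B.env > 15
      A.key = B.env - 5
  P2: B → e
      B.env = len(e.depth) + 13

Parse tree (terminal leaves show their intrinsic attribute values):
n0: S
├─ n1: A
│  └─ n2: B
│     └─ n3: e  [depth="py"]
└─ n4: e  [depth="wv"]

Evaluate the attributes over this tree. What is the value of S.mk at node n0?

3

1. n2.val = 3  [3]
2. n2.cnt = "pk"  ["pk"]
3. n3.depth = "py"  [terminal]
4. n2.env = 15  [len(e.depth) + 13]
5. n1.pre = "nw"  ["nw"]
6. n1.off = false  [B.env > 15]
7. n1.key = 10  [B.env - 5]
8. n4.depth = "wv"  [terminal]
9. n0.mk = 3  [A.key - 7]
10. n0.val = 18  [A.key + 8]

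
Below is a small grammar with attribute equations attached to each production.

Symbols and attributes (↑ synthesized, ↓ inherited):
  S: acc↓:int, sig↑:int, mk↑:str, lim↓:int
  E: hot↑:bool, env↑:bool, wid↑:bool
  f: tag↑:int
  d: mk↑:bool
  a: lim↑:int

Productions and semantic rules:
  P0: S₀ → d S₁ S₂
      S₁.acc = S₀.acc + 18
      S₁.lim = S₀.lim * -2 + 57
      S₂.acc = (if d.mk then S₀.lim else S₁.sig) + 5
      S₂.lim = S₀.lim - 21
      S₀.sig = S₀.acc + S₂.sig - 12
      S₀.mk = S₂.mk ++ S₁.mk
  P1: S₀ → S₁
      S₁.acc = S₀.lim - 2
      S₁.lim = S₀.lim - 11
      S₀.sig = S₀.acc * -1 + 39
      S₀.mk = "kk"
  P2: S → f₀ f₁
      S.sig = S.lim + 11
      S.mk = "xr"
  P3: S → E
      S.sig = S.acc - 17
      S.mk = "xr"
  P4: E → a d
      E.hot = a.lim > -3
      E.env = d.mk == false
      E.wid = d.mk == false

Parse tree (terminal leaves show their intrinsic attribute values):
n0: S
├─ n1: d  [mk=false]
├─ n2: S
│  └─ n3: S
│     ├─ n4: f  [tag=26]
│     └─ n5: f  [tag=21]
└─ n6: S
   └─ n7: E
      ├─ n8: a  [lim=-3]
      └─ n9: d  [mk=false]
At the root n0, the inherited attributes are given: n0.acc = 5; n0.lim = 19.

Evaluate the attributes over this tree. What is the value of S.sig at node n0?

1. n0.acc = 5  [given at root]
2. n0.lim = 19  [given at root]
3. n1.mk = false  [terminal]
4. n2.acc = 23  [S₀.acc + 18]
5. n2.lim = 19  [S₀.lim * -2 + 57]
6. n3.acc = 17  [S₀.lim - 2]
7. n3.lim = 8  [S₀.lim - 11]
8. n4.tag = 26  [terminal]
9. n5.tag = 21  [terminal]
10. n3.sig = 19  [S.lim + 11]
11. n3.mk = "xr"  ["xr"]
12. n2.sig = 16  [S₀.acc * -1 + 39]
13. n2.mk = "kk"  ["kk"]
14. n6.acc = 21  [(if d.mk then S₀.lim else S₁.sig) + 5]
15. n6.lim = -2  [S₀.lim - 21]
16. n8.lim = -3  [terminal]
17. n9.mk = false  [terminal]
18. n7.hot = false  [a.lim > -3]
19. n7.env = true  [d.mk == false]
20. n7.wid = true  [d.mk == false]
21. n6.sig = 4  [S.acc - 17]
22. n6.mk = "xr"  ["xr"]
23. n0.sig = -3  [S₀.acc + S₂.sig - 12]
24. n0.mk = "xrkk"  [S₂.mk ++ S₁.mk]

-3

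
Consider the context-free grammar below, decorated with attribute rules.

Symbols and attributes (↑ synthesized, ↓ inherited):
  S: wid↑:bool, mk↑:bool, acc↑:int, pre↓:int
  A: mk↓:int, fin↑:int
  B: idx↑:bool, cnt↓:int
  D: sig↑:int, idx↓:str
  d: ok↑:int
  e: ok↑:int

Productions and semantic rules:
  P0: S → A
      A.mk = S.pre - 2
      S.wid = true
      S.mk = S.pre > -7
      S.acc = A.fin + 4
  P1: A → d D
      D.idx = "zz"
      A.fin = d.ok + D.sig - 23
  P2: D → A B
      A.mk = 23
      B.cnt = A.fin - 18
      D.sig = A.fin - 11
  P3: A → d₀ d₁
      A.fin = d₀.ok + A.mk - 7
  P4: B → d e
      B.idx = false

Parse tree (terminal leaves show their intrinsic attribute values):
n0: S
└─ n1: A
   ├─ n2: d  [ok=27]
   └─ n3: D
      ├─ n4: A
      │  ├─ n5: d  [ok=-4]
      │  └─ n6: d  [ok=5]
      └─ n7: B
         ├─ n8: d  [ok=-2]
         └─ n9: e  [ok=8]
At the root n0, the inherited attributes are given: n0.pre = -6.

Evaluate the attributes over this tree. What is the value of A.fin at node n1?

1. n0.pre = -6  [given at root]
2. n1.mk = -8  [S.pre - 2]
3. n2.ok = 27  [terminal]
4. n3.idx = "zz"  ["zz"]
5. n4.mk = 23  [23]
6. n5.ok = -4  [terminal]
7. n6.ok = 5  [terminal]
8. n4.fin = 12  [d₀.ok + A.mk - 7]
9. n7.cnt = -6  [A.fin - 18]
10. n8.ok = -2  [terminal]
11. n9.ok = 8  [terminal]
12. n7.idx = false  [false]
13. n3.sig = 1  [A.fin - 11]
14. n1.fin = 5  [d.ok + D.sig - 23]
15. n0.wid = true  [true]
16. n0.mk = true  [S.pre > -7]
17. n0.acc = 9  [A.fin + 4]

5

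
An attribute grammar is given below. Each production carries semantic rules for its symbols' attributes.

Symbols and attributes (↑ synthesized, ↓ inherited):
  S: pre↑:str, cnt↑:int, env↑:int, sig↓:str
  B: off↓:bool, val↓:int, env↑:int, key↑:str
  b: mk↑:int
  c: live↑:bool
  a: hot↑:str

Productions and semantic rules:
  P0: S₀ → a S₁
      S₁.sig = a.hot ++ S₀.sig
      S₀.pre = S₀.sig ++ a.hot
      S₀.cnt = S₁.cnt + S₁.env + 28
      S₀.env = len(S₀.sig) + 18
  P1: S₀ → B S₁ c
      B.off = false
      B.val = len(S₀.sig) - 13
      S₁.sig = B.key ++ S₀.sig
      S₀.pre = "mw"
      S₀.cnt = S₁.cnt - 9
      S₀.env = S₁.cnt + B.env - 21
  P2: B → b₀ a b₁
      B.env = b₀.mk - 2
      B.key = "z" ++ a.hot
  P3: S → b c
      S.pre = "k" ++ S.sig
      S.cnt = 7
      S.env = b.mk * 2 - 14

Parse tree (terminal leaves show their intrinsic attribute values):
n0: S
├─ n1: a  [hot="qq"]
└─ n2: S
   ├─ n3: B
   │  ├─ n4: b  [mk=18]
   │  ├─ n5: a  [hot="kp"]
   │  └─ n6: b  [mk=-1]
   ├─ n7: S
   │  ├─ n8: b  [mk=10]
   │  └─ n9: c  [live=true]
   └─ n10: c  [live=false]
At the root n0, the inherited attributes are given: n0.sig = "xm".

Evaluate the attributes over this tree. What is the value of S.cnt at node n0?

1. n0.sig = "xm"  [given at root]
2. n1.hot = "qq"  [terminal]
3. n2.sig = "qqxm"  [a.hot ++ S₀.sig]
4. n3.off = false  [false]
5. n3.val = -9  [len(S₀.sig) - 13]
6. n4.mk = 18  [terminal]
7. n5.hot = "kp"  [terminal]
8. n6.mk = -1  [terminal]
9. n3.env = 16  [b₀.mk - 2]
10. n3.key = "zkp"  ["z" ++ a.hot]
11. n7.sig = "zkpqqxm"  [B.key ++ S₀.sig]
12. n8.mk = 10  [terminal]
13. n9.live = true  [terminal]
14. n7.pre = "kzkpqqxm"  ["k" ++ S.sig]
15. n7.cnt = 7  [7]
16. n7.env = 6  [b.mk * 2 - 14]
17. n10.live = false  [terminal]
18. n2.pre = "mw"  ["mw"]
19. n2.cnt = -2  [S₁.cnt - 9]
20. n2.env = 2  [S₁.cnt + B.env - 21]
21. n0.pre = "xmqq"  [S₀.sig ++ a.hot]
22. n0.cnt = 28  [S₁.cnt + S₁.env + 28]
23. n0.env = 20  [len(S₀.sig) + 18]

28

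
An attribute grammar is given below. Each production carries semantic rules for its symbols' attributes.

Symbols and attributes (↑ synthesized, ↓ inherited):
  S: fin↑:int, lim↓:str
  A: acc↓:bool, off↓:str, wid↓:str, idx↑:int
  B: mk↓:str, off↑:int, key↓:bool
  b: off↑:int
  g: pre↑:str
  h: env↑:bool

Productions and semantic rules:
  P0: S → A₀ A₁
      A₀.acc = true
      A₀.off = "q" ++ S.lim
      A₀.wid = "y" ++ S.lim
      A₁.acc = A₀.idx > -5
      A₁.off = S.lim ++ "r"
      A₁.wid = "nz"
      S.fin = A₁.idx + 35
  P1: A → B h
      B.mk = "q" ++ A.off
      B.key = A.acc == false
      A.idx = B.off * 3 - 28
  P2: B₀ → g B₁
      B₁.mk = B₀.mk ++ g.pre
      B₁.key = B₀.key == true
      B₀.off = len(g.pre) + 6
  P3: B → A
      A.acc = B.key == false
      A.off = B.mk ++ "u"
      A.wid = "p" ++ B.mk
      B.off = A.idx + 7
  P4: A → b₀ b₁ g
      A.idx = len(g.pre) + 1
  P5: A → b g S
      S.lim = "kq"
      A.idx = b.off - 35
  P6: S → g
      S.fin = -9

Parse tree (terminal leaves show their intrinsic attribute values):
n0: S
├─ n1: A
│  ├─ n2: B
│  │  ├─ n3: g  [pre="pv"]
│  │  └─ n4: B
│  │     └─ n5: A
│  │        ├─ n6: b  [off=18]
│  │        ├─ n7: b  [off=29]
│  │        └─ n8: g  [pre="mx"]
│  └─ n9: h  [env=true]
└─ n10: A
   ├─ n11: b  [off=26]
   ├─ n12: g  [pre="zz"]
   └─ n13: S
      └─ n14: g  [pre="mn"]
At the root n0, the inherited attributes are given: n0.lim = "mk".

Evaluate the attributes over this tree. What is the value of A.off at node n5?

"qqmkpvu"

1. n0.lim = "mk"  [given at root]
2. n1.acc = true  [true]
3. n1.off = "qmk"  ["q" ++ S.lim]
4. n1.wid = "ymk"  ["y" ++ S.lim]
5. n2.mk = "qqmk"  ["q" ++ A.off]
6. n2.key = false  [A.acc == false]
7. n3.pre = "pv"  [terminal]
8. n4.mk = "qqmkpv"  [B₀.mk ++ g.pre]
9. n4.key = false  [B₀.key == true]
10. n5.acc = true  [B.key == false]
11. n5.off = "qqmkpvu"  [B.mk ++ "u"]
12. n5.wid = "pqqmkpv"  ["p" ++ B.mk]
13. n6.off = 18  [terminal]
14. n7.off = 29  [terminal]
15. n8.pre = "mx"  [terminal]
16. n5.idx = 3  [len(g.pre) + 1]
17. n4.off = 10  [A.idx + 7]
18. n2.off = 8  [len(g.pre) + 6]
19. n9.env = true  [terminal]
20. n1.idx = -4  [B.off * 3 - 28]
21. n10.acc = true  [A₀.idx > -5]
22. n10.off = "mkr"  [S.lim ++ "r"]
23. n10.wid = "nz"  ["nz"]
24. n11.off = 26  [terminal]
25. n12.pre = "zz"  [terminal]
26. n13.lim = "kq"  ["kq"]
27. n14.pre = "mn"  [terminal]
28. n13.fin = -9  [-9]
29. n10.idx = -9  [b.off - 35]
30. n0.fin = 26  [A₁.idx + 35]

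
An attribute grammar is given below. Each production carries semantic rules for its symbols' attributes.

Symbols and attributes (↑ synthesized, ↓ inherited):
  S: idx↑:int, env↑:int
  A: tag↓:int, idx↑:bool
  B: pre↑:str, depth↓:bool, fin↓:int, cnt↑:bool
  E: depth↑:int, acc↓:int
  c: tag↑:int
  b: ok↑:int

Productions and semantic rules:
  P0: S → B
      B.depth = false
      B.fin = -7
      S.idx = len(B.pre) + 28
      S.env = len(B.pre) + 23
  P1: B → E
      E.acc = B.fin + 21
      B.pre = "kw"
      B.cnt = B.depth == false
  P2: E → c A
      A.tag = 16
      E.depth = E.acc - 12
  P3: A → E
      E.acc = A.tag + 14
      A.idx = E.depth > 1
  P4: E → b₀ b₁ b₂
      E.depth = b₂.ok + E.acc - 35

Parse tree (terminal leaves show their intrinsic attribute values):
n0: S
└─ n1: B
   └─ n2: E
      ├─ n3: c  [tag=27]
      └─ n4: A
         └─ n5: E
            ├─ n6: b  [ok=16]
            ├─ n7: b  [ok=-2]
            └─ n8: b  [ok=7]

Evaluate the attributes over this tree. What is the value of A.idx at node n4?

1. n1.depth = false  [false]
2. n1.fin = -7  [-7]
3. n2.acc = 14  [B.fin + 21]
4. n3.tag = 27  [terminal]
5. n4.tag = 16  [16]
6. n5.acc = 30  [A.tag + 14]
7. n6.ok = 16  [terminal]
8. n7.ok = -2  [terminal]
9. n8.ok = 7  [terminal]
10. n5.depth = 2  [b₂.ok + E.acc - 35]
11. n4.idx = true  [E.depth > 1]
12. n2.depth = 2  [E.acc - 12]
13. n1.pre = "kw"  ["kw"]
14. n1.cnt = true  [B.depth == false]
15. n0.idx = 30  [len(B.pre) + 28]
16. n0.env = 25  [len(B.pre) + 23]

true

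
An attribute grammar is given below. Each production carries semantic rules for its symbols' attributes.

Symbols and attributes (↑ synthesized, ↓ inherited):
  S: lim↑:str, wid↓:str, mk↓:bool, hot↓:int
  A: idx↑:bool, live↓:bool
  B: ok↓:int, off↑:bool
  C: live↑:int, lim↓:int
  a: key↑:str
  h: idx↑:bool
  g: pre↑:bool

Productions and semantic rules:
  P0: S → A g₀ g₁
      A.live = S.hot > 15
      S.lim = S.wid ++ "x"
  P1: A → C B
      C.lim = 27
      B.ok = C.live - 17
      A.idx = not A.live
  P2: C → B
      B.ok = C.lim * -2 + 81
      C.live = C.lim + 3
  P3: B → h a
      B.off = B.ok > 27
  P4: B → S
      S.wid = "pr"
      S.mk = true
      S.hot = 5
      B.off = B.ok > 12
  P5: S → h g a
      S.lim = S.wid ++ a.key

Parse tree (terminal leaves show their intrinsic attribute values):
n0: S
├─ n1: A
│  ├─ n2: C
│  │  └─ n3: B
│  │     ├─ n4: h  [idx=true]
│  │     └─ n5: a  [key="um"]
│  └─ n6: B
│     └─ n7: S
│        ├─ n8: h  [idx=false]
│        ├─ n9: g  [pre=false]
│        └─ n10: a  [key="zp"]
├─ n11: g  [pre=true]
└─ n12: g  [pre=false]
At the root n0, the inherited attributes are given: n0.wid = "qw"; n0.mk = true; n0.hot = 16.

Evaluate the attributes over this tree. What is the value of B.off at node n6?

true

1. n0.wid = "qw"  [given at root]
2. n0.mk = true  [given at root]
3. n0.hot = 16  [given at root]
4. n1.live = true  [S.hot > 15]
5. n2.lim = 27  [27]
6. n3.ok = 27  [C.lim * -2 + 81]
7. n4.idx = true  [terminal]
8. n5.key = "um"  [terminal]
9. n3.off = false  [B.ok > 27]
10. n2.live = 30  [C.lim + 3]
11. n6.ok = 13  [C.live - 17]
12. n7.wid = "pr"  ["pr"]
13. n7.mk = true  [true]
14. n7.hot = 5  [5]
15. n8.idx = false  [terminal]
16. n9.pre = false  [terminal]
17. n10.key = "zp"  [terminal]
18. n7.lim = "przp"  [S.wid ++ a.key]
19. n6.off = true  [B.ok > 12]
20. n1.idx = false  [not A.live]
21. n11.pre = true  [terminal]
22. n12.pre = false  [terminal]
23. n0.lim = "qwx"  [S.wid ++ "x"]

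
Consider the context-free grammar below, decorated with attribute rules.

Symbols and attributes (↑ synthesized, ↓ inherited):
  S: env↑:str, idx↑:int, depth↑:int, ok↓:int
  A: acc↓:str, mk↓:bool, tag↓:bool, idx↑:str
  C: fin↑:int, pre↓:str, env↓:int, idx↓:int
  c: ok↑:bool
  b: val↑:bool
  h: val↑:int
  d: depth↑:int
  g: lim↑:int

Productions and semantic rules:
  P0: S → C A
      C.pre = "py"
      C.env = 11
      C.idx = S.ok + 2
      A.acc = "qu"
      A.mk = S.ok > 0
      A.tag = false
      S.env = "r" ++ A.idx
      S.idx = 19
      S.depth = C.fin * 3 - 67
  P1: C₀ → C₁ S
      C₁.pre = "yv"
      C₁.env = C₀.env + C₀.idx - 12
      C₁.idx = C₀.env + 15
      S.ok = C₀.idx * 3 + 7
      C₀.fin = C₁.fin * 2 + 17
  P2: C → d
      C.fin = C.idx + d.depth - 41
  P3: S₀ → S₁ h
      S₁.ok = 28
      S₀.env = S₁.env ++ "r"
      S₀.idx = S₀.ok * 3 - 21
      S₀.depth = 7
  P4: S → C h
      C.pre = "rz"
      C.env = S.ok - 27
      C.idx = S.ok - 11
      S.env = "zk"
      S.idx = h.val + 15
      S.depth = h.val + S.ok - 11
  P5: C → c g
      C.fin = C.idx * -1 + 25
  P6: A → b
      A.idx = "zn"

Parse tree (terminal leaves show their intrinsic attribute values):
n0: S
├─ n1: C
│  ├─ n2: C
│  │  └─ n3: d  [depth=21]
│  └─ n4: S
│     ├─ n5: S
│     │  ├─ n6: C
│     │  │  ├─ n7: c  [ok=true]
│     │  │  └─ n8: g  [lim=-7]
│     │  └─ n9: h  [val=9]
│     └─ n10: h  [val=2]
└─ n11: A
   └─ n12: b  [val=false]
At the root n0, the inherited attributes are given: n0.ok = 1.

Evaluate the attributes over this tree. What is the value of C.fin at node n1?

29

1. n0.ok = 1  [given at root]
2. n1.pre = "py"  ["py"]
3. n1.env = 11  [11]
4. n1.idx = 3  [S.ok + 2]
5. n2.pre = "yv"  ["yv"]
6. n2.env = 2  [C₀.env + C₀.idx - 12]
7. n2.idx = 26  [C₀.env + 15]
8. n3.depth = 21  [terminal]
9. n2.fin = 6  [C.idx + d.depth - 41]
10. n4.ok = 16  [C₀.idx * 3 + 7]
11. n5.ok = 28  [28]
12. n6.pre = "rz"  ["rz"]
13. n6.env = 1  [S.ok - 27]
14. n6.idx = 17  [S.ok - 11]
15. n7.ok = true  [terminal]
16. n8.lim = -7  [terminal]
17. n6.fin = 8  [C.idx * -1 + 25]
18. n9.val = 9  [terminal]
19. n5.env = "zk"  ["zk"]
20. n5.idx = 24  [h.val + 15]
21. n5.depth = 26  [h.val + S.ok - 11]
22. n10.val = 2  [terminal]
23. n4.env = "zkr"  [S₁.env ++ "r"]
24. n4.idx = 27  [S₀.ok * 3 - 21]
25. n4.depth = 7  [7]
26. n1.fin = 29  [C₁.fin * 2 + 17]
27. n11.acc = "qu"  ["qu"]
28. n11.mk = true  [S.ok > 0]
29. n11.tag = false  [false]
30. n12.val = false  [terminal]
31. n11.idx = "zn"  ["zn"]
32. n0.env = "rzn"  ["r" ++ A.idx]
33. n0.idx = 19  [19]
34. n0.depth = 20  [C.fin * 3 - 67]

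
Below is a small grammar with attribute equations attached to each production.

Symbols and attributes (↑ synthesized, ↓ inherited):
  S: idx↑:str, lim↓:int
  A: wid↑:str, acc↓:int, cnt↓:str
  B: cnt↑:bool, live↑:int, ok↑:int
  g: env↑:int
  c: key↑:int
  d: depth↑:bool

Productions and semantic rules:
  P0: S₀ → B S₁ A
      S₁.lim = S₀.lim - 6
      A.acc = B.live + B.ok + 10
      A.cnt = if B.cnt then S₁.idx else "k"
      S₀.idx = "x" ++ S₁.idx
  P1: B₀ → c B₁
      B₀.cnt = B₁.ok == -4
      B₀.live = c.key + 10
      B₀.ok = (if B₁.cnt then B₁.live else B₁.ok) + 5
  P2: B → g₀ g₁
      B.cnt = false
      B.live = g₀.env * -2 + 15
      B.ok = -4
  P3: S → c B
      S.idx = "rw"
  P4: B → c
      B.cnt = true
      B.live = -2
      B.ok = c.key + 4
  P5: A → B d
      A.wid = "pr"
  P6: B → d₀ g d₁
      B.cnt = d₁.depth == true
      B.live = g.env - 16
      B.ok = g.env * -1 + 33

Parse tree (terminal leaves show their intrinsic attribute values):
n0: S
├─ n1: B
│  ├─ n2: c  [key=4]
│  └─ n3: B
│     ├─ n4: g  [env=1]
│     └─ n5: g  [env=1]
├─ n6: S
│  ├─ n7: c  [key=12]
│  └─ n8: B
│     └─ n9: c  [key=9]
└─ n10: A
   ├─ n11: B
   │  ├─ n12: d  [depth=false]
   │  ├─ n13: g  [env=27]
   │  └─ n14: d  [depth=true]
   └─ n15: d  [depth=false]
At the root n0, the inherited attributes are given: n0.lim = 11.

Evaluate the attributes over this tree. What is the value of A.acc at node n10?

1. n0.lim = 11  [given at root]
2. n2.key = 4  [terminal]
3. n4.env = 1  [terminal]
4. n5.env = 1  [terminal]
5. n3.cnt = false  [false]
6. n3.live = 13  [g₀.env * -2 + 15]
7. n3.ok = -4  [-4]
8. n1.cnt = true  [B₁.ok == -4]
9. n1.live = 14  [c.key + 10]
10. n1.ok = 1  [(if B₁.cnt then B₁.live else B₁.ok) + 5]
11. n6.lim = 5  [S₀.lim - 6]
12. n7.key = 12  [terminal]
13. n9.key = 9  [terminal]
14. n8.cnt = true  [true]
15. n8.live = -2  [-2]
16. n8.ok = 13  [c.key + 4]
17. n6.idx = "rw"  ["rw"]
18. n10.acc = 25  [B.live + B.ok + 10]
19. n10.cnt = "rw"  [if B.cnt then S₁.idx else "k"]
20. n12.depth = false  [terminal]
21. n13.env = 27  [terminal]
22. n14.depth = true  [terminal]
23. n11.cnt = true  [d₁.depth == true]
24. n11.live = 11  [g.env - 16]
25. n11.ok = 6  [g.env * -1 + 33]
26. n15.depth = false  [terminal]
27. n10.wid = "pr"  ["pr"]
28. n0.idx = "xrw"  ["x" ++ S₁.idx]

25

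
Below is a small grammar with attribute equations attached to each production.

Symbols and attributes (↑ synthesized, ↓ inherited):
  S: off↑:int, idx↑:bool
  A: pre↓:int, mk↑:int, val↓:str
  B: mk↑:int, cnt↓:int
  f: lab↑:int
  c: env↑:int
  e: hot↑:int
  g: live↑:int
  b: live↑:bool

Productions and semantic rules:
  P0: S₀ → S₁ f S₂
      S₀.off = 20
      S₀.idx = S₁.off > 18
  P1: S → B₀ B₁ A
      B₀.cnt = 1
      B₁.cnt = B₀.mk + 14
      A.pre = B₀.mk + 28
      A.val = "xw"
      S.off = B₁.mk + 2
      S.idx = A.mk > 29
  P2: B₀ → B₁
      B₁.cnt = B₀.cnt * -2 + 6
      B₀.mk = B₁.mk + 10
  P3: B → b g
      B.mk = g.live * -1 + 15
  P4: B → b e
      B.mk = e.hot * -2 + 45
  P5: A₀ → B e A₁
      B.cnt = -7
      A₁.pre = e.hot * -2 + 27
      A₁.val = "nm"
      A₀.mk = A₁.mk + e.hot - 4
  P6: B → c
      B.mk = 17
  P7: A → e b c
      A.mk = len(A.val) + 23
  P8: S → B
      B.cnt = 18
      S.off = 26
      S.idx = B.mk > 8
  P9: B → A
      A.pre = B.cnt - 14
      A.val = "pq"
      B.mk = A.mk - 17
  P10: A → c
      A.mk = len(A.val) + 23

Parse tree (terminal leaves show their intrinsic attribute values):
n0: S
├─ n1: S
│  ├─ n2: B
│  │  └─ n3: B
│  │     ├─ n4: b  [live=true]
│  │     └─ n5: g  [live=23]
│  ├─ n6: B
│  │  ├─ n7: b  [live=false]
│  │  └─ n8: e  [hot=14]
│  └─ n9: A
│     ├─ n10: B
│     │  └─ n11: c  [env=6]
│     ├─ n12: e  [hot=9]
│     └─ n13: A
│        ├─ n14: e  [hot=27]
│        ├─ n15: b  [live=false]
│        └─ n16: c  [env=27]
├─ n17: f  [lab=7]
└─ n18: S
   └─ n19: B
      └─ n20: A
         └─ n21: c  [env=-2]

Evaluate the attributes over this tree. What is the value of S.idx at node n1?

true

1. n2.cnt = 1  [1]
2. n3.cnt = 4  [B₀.cnt * -2 + 6]
3. n4.live = true  [terminal]
4. n5.live = 23  [terminal]
5. n3.mk = -8  [g.live * -1 + 15]
6. n2.mk = 2  [B₁.mk + 10]
7. n6.cnt = 16  [B₀.mk + 14]
8. n7.live = false  [terminal]
9. n8.hot = 14  [terminal]
10. n6.mk = 17  [e.hot * -2 + 45]
11. n9.pre = 30  [B₀.mk + 28]
12. n9.val = "xw"  ["xw"]
13. n10.cnt = -7  [-7]
14. n11.env = 6  [terminal]
15. n10.mk = 17  [17]
16. n12.hot = 9  [terminal]
17. n13.pre = 9  [e.hot * -2 + 27]
18. n13.val = "nm"  ["nm"]
19. n14.hot = 27  [terminal]
20. n15.live = false  [terminal]
21. n16.env = 27  [terminal]
22. n13.mk = 25  [len(A.val) + 23]
23. n9.mk = 30  [A₁.mk + e.hot - 4]
24. n1.off = 19  [B₁.mk + 2]
25. n1.idx = true  [A.mk > 29]
26. n17.lab = 7  [terminal]
27. n19.cnt = 18  [18]
28. n20.pre = 4  [B.cnt - 14]
29. n20.val = "pq"  ["pq"]
30. n21.env = -2  [terminal]
31. n20.mk = 25  [len(A.val) + 23]
32. n19.mk = 8  [A.mk - 17]
33. n18.off = 26  [26]
34. n18.idx = false  [B.mk > 8]
35. n0.off = 20  [20]
36. n0.idx = true  [S₁.off > 18]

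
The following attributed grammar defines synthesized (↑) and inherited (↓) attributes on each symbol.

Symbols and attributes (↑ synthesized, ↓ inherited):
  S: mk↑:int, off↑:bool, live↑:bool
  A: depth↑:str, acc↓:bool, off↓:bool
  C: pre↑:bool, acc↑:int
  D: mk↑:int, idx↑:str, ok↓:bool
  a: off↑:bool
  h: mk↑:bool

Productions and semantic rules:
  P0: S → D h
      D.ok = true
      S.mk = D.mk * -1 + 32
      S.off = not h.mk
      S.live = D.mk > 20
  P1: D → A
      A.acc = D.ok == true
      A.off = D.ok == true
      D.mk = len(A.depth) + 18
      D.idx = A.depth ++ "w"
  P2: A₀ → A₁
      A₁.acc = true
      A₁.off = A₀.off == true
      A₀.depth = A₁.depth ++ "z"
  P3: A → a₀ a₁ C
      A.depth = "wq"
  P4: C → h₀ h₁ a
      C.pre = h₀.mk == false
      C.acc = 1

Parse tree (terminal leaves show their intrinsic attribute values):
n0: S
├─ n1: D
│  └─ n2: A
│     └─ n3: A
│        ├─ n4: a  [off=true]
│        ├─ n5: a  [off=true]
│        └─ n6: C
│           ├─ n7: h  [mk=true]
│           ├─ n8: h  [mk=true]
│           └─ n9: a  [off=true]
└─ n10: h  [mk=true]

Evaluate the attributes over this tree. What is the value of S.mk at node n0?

1. n1.ok = true  [true]
2. n2.acc = true  [D.ok == true]
3. n2.off = true  [D.ok == true]
4. n3.acc = true  [true]
5. n3.off = true  [A₀.off == true]
6. n4.off = true  [terminal]
7. n5.off = true  [terminal]
8. n7.mk = true  [terminal]
9. n8.mk = true  [terminal]
10. n9.off = true  [terminal]
11. n6.pre = false  [h₀.mk == false]
12. n6.acc = 1  [1]
13. n3.depth = "wq"  ["wq"]
14. n2.depth = "wqz"  [A₁.depth ++ "z"]
15. n1.mk = 21  [len(A.depth) + 18]
16. n1.idx = "wqzw"  [A.depth ++ "w"]
17. n10.mk = true  [terminal]
18. n0.mk = 11  [D.mk * -1 + 32]
19. n0.off = false  [not h.mk]
20. n0.live = true  [D.mk > 20]

11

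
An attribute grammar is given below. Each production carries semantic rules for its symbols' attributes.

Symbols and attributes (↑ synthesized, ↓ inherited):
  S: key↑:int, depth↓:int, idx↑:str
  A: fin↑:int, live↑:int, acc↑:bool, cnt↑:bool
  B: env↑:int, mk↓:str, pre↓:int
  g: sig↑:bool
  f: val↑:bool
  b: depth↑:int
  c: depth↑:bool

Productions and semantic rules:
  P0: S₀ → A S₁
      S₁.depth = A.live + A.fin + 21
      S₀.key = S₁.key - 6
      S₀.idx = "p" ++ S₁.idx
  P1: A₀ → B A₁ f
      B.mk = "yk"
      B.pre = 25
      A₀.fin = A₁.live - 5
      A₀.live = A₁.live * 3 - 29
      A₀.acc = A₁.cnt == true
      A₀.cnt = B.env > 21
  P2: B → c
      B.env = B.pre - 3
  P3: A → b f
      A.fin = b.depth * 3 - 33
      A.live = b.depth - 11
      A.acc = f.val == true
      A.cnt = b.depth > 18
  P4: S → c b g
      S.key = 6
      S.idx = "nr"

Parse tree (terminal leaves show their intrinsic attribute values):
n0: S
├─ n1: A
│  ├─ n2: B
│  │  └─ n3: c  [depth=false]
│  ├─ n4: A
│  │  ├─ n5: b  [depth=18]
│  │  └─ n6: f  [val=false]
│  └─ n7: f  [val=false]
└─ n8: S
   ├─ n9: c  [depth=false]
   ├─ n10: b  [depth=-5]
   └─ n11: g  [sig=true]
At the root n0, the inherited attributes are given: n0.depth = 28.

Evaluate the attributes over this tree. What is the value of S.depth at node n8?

15

1. n0.depth = 28  [given at root]
2. n2.mk = "yk"  ["yk"]
3. n2.pre = 25  [25]
4. n3.depth = false  [terminal]
5. n2.env = 22  [B.pre - 3]
6. n5.depth = 18  [terminal]
7. n6.val = false  [terminal]
8. n4.fin = 21  [b.depth * 3 - 33]
9. n4.live = 7  [b.depth - 11]
10. n4.acc = false  [f.val == true]
11. n4.cnt = false  [b.depth > 18]
12. n7.val = false  [terminal]
13. n1.fin = 2  [A₁.live - 5]
14. n1.live = -8  [A₁.live * 3 - 29]
15. n1.acc = false  [A₁.cnt == true]
16. n1.cnt = true  [B.env > 21]
17. n8.depth = 15  [A.live + A.fin + 21]
18. n9.depth = false  [terminal]
19. n10.depth = -5  [terminal]
20. n11.sig = true  [terminal]
21. n8.key = 6  [6]
22. n8.idx = "nr"  ["nr"]
23. n0.key = 0  [S₁.key - 6]
24. n0.idx = "pnr"  ["p" ++ S₁.idx]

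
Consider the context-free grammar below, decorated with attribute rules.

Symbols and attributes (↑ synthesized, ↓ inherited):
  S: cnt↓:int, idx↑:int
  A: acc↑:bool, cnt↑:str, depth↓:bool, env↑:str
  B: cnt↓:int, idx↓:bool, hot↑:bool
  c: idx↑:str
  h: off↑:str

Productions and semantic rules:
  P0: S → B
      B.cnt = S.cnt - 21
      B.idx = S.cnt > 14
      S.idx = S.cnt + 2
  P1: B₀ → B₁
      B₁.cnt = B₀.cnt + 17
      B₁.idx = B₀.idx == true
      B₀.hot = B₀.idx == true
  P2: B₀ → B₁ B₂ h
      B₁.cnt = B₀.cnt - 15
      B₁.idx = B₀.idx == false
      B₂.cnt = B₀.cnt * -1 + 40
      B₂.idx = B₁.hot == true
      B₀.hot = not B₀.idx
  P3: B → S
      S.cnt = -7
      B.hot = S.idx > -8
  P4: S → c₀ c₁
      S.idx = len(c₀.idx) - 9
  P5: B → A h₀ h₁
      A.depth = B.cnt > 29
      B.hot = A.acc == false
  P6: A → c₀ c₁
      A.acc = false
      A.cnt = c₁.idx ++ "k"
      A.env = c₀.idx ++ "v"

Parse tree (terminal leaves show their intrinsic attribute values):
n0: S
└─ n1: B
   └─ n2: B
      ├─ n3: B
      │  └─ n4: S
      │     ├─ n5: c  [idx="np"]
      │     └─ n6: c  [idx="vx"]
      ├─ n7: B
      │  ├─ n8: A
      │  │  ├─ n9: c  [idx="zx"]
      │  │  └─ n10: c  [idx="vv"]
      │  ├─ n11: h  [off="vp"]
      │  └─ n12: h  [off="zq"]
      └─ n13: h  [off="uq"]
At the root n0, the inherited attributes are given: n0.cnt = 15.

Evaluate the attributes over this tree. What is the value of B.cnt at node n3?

1. n0.cnt = 15  [given at root]
2. n1.cnt = -6  [S.cnt - 21]
3. n1.idx = true  [S.cnt > 14]
4. n2.cnt = 11  [B₀.cnt + 17]
5. n2.idx = true  [B₀.idx == true]
6. n3.cnt = -4  [B₀.cnt - 15]
7. n3.idx = false  [B₀.idx == false]
8. n4.cnt = -7  [-7]
9. n5.idx = "np"  [terminal]
10. n6.idx = "vx"  [terminal]
11. n4.idx = -7  [len(c₀.idx) - 9]
12. n3.hot = true  [S.idx > -8]
13. n7.cnt = 29  [B₀.cnt * -1 + 40]
14. n7.idx = true  [B₁.hot == true]
15. n8.depth = false  [B.cnt > 29]
16. n9.idx = "zx"  [terminal]
17. n10.idx = "vv"  [terminal]
18. n8.acc = false  [false]
19. n8.cnt = "vvk"  [c₁.idx ++ "k"]
20. n8.env = "zxv"  [c₀.idx ++ "v"]
21. n11.off = "vp"  [terminal]
22. n12.off = "zq"  [terminal]
23. n7.hot = true  [A.acc == false]
24. n13.off = "uq"  [terminal]
25. n2.hot = false  [not B₀.idx]
26. n1.hot = true  [B₀.idx == true]
27. n0.idx = 17  [S.cnt + 2]

-4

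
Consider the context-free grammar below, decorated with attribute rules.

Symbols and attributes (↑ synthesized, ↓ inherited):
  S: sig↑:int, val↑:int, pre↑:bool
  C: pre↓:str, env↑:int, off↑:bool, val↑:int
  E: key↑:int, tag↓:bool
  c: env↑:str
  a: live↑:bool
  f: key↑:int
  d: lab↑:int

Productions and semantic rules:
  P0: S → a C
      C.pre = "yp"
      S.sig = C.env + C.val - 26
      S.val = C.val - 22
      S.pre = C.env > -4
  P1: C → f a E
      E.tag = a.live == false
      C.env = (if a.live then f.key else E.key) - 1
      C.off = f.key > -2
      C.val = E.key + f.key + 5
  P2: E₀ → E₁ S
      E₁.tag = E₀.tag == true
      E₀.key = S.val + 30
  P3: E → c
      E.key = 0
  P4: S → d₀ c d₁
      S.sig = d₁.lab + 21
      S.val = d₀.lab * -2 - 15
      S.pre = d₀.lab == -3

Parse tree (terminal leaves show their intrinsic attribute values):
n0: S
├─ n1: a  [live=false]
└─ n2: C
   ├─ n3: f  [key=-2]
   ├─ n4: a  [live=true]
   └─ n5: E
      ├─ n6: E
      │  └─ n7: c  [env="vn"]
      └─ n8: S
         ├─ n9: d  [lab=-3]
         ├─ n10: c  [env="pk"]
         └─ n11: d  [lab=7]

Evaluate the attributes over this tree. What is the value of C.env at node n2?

-3

1. n1.live = false  [terminal]
2. n2.pre = "yp"  ["yp"]
3. n3.key = -2  [terminal]
4. n4.live = true  [terminal]
5. n5.tag = false  [a.live == false]
6. n6.tag = false  [E₀.tag == true]
7. n7.env = "vn"  [terminal]
8. n6.key = 0  [0]
9. n9.lab = -3  [terminal]
10. n10.env = "pk"  [terminal]
11. n11.lab = 7  [terminal]
12. n8.sig = 28  [d₁.lab + 21]
13. n8.val = -9  [d₀.lab * -2 - 15]
14. n8.pre = true  [d₀.lab == -3]
15. n5.key = 21  [S.val + 30]
16. n2.env = -3  [(if a.live then f.key else E.key) - 1]
17. n2.off = false  [f.key > -2]
18. n2.val = 24  [E.key + f.key + 5]
19. n0.sig = -5  [C.env + C.val - 26]
20. n0.val = 2  [C.val - 22]
21. n0.pre = true  [C.env > -4]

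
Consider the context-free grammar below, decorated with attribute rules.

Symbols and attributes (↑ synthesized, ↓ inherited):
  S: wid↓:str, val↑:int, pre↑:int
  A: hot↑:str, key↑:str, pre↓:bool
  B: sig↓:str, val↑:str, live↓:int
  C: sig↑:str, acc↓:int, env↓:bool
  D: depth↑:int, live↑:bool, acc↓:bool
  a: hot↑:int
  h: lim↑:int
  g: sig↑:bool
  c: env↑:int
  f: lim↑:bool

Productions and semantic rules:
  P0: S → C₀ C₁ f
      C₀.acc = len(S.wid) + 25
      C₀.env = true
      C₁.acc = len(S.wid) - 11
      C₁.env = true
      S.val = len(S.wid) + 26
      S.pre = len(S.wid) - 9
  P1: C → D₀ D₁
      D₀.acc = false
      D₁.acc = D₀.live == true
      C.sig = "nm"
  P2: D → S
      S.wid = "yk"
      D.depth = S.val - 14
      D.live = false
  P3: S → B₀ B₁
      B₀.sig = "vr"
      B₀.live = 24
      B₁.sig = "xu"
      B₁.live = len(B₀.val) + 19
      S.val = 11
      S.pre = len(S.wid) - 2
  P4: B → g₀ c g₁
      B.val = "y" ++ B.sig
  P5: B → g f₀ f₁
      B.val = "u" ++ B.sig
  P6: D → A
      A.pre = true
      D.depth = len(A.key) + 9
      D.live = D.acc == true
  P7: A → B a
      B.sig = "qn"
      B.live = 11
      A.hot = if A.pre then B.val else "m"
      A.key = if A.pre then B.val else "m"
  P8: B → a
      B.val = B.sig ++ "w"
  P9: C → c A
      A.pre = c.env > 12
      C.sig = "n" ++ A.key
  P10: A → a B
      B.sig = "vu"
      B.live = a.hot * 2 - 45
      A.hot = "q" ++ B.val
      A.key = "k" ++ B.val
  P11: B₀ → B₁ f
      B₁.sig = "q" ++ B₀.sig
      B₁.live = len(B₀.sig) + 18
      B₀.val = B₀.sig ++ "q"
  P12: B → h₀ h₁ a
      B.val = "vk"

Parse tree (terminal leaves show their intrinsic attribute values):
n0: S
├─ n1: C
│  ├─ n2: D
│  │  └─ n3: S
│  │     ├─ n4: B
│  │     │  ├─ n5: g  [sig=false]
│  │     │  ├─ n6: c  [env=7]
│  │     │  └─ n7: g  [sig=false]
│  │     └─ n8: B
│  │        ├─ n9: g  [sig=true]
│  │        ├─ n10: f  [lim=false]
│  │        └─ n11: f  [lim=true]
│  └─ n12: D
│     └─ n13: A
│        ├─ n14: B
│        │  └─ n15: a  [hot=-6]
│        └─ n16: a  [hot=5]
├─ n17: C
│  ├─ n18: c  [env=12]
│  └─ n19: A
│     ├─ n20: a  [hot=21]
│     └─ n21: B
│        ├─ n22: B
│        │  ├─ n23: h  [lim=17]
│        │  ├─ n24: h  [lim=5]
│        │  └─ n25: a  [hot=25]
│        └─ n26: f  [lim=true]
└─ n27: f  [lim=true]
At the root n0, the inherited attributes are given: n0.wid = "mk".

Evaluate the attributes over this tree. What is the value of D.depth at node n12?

12

1. n0.wid = "mk"  [given at root]
2. n1.acc = 27  [len(S.wid) + 25]
3. n1.env = true  [true]
4. n2.acc = false  [false]
5. n3.wid = "yk"  ["yk"]
6. n4.sig = "vr"  ["vr"]
7. n4.live = 24  [24]
8. n5.sig = false  [terminal]
9. n6.env = 7  [terminal]
10. n7.sig = false  [terminal]
11. n4.val = "yvr"  ["y" ++ B.sig]
12. n8.sig = "xu"  ["xu"]
13. n8.live = 22  [len(B₀.val) + 19]
14. n9.sig = true  [terminal]
15. n10.lim = false  [terminal]
16. n11.lim = true  [terminal]
17. n8.val = "uxu"  ["u" ++ B.sig]
18. n3.val = 11  [11]
19. n3.pre = 0  [len(S.wid) - 2]
20. n2.depth = -3  [S.val - 14]
21. n2.live = false  [false]
22. n12.acc = false  [D₀.live == true]
23. n13.pre = true  [true]
24. n14.sig = "qn"  ["qn"]
25. n14.live = 11  [11]
26. n15.hot = -6  [terminal]
27. n14.val = "qnw"  [B.sig ++ "w"]
28. n16.hot = 5  [terminal]
29. n13.hot = "qnw"  [if A.pre then B.val else "m"]
30. n13.key = "qnw"  [if A.pre then B.val else "m"]
31. n12.depth = 12  [len(A.key) + 9]
32. n12.live = false  [D.acc == true]
33. n1.sig = "nm"  ["nm"]
34. n17.acc = -9  [len(S.wid) - 11]
35. n17.env = true  [true]
36. n18.env = 12  [terminal]
37. n19.pre = false  [c.env > 12]
38. n20.hot = 21  [terminal]
39. n21.sig = "vu"  ["vu"]
40. n21.live = -3  [a.hot * 2 - 45]
41. n22.sig = "qvu"  ["q" ++ B₀.sig]
42. n22.live = 20  [len(B₀.sig) + 18]
43. n23.lim = 17  [terminal]
44. n24.lim = 5  [terminal]
45. n25.hot = 25  [terminal]
46. n22.val = "vk"  ["vk"]
47. n26.lim = true  [terminal]
48. n21.val = "vuq"  [B₀.sig ++ "q"]
49. n19.hot = "qvuq"  ["q" ++ B.val]
50. n19.key = "kvuq"  ["k" ++ B.val]
51. n17.sig = "nkvuq"  ["n" ++ A.key]
52. n27.lim = true  [terminal]
53. n0.val = 28  [len(S.wid) + 26]
54. n0.pre = -7  [len(S.wid) - 9]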